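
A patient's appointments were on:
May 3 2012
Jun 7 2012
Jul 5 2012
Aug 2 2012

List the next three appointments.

Sep 6 2012, Oct 4 2012, Nov 1 2012

All dates are Thursdays, 35, 28, 28 days apart.
Specifically, the 1st Thursday of each month.
1st Thursday of September 2012: Sep 6 2012.
October 2012 — 1st Thursday is Oct 4 2012.
November 2012 — 1st Thursday is Nov 1 2012.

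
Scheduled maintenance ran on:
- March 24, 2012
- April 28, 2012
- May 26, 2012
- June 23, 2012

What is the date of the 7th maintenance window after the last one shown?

All dates are Saturdays, 35, 28, 28 days apart.
Specifically, the 4th Saturday of each month.
4th Saturday of July 2012: July 28, 2012.
4th Saturday of August 2012: August 25, 2012.
4th Saturday of September 2012: September 22, 2012.
October 2012 — 4th Saturday is October 27, 2012.
4th Saturday of November 2012: November 24, 2012.
December 2012 — 4th Saturday is December 22, 2012.
4th Saturday of January 2013: January 26, 2013.

January 26, 2013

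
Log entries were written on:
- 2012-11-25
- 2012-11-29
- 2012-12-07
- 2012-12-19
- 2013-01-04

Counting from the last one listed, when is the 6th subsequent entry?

2013-07-03

Intervals are 4, 8, 12, 16 days — an arithmetic progression with common difference 4.
Next gap: 20 days. 2013-01-04 + 20 days = 2013-01-24.
Next gap: 24 days. 2013-01-24 + 24 days = 2013-02-17.
Next gap: 28 days. 2013-02-17 + 28 days = 2013-03-17.
Next gap: 32 days. 2013-03-17 + 32 days = 2013-04-18.
Next gap: 36 days. 2013-04-18 + 36 days = 2013-05-24.
Next gap: 40 days. 2013-05-24 + 40 days = 2013-07-03.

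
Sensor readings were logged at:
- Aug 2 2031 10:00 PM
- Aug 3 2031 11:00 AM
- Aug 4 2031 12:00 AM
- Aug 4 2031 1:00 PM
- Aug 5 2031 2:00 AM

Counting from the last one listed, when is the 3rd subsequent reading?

Aug 6 2031 5:00 PM

The interval is a steady 13 hours (13, 13, 13, 13).
Aug 5 2031 2:00 AM + 13 h = Aug 5 2031 3:00 PM.
Aug 5 2031 3:00 PM + 13 h = Aug 6 2031 4:00 AM.
Aug 6 2031 4:00 AM + 13 h = Aug 6 2031 5:00 PM.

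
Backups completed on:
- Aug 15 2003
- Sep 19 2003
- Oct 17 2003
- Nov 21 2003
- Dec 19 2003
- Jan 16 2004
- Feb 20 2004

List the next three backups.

These are Fridays at 28- or 35-day spacing (35, 28, 35, 28, 28, 35).
The pattern: 3rd Friday of the month.
March 2004 — 3rd Friday is Mar 19 2004.
3rd Friday of April 2004: Apr 16 2004.
3rd Friday of May 2004: May 21 2004.

Mar 19 2004, Apr 16 2004, May 21 2004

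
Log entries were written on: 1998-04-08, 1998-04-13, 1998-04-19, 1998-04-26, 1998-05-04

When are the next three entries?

Gaps: 5, 6, 7, 8 days — each gap is 1 larger than the previous one.
Next gap: 9 days. 1998-05-04 + 9 days = 1998-05-13.
Next gap: 10 days. 1998-05-13 + 10 days = 1998-05-23.
Next gap: 11 days. 1998-05-23 + 11 days = 1998-06-03.

1998-05-13, 1998-05-23, 1998-06-03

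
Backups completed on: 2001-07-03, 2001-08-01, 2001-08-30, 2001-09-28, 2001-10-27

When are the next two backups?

The spacing is 29, 29, 29, 29 days — always 29 days.
2001-10-27 + 29 days = 2001-11-25.
2001-11-25 + 29 days = 2001-12-24.

2001-11-25, 2001-12-24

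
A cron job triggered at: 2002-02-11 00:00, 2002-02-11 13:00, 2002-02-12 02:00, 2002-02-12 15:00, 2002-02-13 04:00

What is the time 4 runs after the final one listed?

Gaps: 13, 13, 13, 13 hours — each event is 13 hours after the previous one.
2002-02-13 04:00 + 13 h = 2002-02-13 17:00.
2002-02-13 17:00 + 13 h = 2002-02-14 06:00.
2002-02-14 06:00 + 13 h = 2002-02-14 19:00.
2002-02-14 19:00 + 13 h = 2002-02-15 08:00.

2002-02-15 08:00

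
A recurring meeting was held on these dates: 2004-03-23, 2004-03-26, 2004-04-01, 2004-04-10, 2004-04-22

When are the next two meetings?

2004-05-07, 2004-05-25

The spacing grows by 3 each time: 3, 6, 9, 12 days.
Next gap: 15 days. 2004-04-22 + 15 days = 2004-05-07.
Next gap: 18 days. 2004-05-07 + 18 days = 2004-05-25.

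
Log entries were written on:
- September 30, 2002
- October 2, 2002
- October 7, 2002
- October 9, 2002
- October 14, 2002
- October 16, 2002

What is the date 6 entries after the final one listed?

Every event lands on a Monday or Wednesday (gaps cycle 2, 5, 2, 5, 2).
So the schedule is: every Monday and Wednesday.
Next Monday: October 21, 2002.
The following Wednesday is October 23, 2002.
Next Monday: October 28, 2002.
The following Wednesday is October 30, 2002.
Next Monday: November 4, 2002.
Next Wednesday: November 6, 2002.

November 6, 2002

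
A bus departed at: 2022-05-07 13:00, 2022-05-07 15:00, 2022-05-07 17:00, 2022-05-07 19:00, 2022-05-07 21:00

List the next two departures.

2022-05-07 23:00, 2022-05-08 01:00

Spacing: 2, 2, 2, 2 h — constant 2 h.
2022-05-07 21:00 + 2 h = 2022-05-07 23:00.
2022-05-07 23:00 + 2 h = 2022-05-08 01:00.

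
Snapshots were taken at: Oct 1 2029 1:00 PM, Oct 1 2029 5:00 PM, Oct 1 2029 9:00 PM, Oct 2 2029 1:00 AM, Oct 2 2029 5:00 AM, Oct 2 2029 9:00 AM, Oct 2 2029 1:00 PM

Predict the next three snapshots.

Spacing: 4, 4, 4, 4, 4, 4 h — constant 4 h.
Oct 2 2029 1:00 PM + 4 h = Oct 2 2029 5:00 PM.
Oct 2 2029 5:00 PM + 4 h = Oct 2 2029 9:00 PM.
Oct 2 2029 9:00 PM + 4 h = Oct 3 2029 1:00 AM.

Oct 2 2029 5:00 PM, Oct 2 2029 9:00 PM, Oct 3 2029 1:00 AM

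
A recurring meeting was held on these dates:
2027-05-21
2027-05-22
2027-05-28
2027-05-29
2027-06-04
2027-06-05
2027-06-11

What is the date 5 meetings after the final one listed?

Every event lands on a Friday or Saturday (gaps cycle 1, 6, 1, 6, 1, 6).
So the schedule is: every Friday and Saturday.
Next Saturday: 2027-06-12.
The following Friday is 2027-06-18.
Next Saturday: 2027-06-19.
Next Friday: 2027-06-25.
Next Saturday: 2027-06-26.

2027-06-26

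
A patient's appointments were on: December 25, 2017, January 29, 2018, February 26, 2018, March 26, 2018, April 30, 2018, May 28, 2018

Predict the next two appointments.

These are Mondays with 35, 28, 28, 35, 28-day gaps.
Each is the final Monday of its month — January 29, 2018 is past the 28th, so '4th Monday' doesn't fit.
June 2018 ends with Monday June 25, 2018.
July 2018 ends with Monday July 30, 2018.

June 25, 2018; July 30, 2018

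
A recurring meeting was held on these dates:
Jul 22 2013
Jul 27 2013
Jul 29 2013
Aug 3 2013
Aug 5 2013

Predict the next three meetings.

Aug 10 2013, Aug 12 2013, Aug 17 2013

Gaps: 5, 2, 5, 2 days — not constant, but cyclic with period 2.
The events fall on every Monday and Saturday.
The following Saturday is Aug 10 2013.
The following Monday is Aug 12 2013.
The following Saturday is Aug 17 2013.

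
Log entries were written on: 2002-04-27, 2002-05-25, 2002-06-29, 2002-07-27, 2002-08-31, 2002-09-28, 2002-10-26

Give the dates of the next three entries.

2002-11-30, 2002-12-28, 2003-01-25

All Saturdays; the gaps (28, 35, 28, 35, 28, 28) vary with month length.
This is the last Saturday of each month.
November 2002 ends with Saturday 2002-11-30.
December 2002 ends with Saturday 2002-12-28.
January 2003 ends with Saturday 2003-01-25.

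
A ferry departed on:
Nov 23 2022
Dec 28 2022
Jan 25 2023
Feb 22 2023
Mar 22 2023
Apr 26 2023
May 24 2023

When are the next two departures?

Jun 28 2023, Jul 26 2023

Gaps: 35, 28, 28, 28, 35, 28 days — a mix of 28 and 35. Every date is a Wednesday.
Each is the 4th Wednesday of its month.
4th Wednesday of June 2023: Jun 28 2023.
4th Wednesday of July 2023: Jul 26 2023.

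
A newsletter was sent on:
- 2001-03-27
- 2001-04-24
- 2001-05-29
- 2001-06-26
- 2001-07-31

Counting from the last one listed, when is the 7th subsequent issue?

All Tuesdays; the gaps (28, 35, 28, 35) vary with month length.
This is the last Tuesday of each month.
August 2001 ends with Tuesday 2001-08-28.
September 2001 ends with Tuesday 2001-09-25.
Last Tuesday of October 2001: 2001-10-30.
November 2001 ends with Tuesday 2001-11-27.
Last Tuesday of December 2001: 2001-12-25.
January 2002 ends with Tuesday 2002-01-29.
Last Tuesday of February 2002: 2002-02-26.

2002-02-26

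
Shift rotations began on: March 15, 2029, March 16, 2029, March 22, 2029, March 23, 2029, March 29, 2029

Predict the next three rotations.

March 30, 2029; April 5, 2029; April 6, 2029

Gaps: 1, 6, 1, 6 days — not constant, but cyclic with period 2.
The events fall on every Thursday and Friday.
Next Friday: March 30, 2029.
The following Thursday is April 5, 2029.
The following Friday is April 6, 2029.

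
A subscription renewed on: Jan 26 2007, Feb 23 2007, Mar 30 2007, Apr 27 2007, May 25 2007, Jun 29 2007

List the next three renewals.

Every date is a Friday; gaps 28, 35, 28, 28, 35 days.
Each is the last Friday of its month (at least one falls on the 29th or later, ruling out '4th Friday').
Last Friday of July 2007: Jul 27 2007.
Last Friday of August 2007: Aug 31 2007.
September 2007 ends with Friday Sep 28 2007.

Jul 27 2007, Aug 31 2007, Sep 28 2007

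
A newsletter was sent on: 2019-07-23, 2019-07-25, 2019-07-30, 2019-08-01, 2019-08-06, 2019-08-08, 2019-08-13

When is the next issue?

2019-08-15

The gap pattern 2, 5, 2, 5, 2, 5 repeats every 2 events.
These are the Tuesdays and Thursdays of each week.
The following Thursday is 2019-08-15.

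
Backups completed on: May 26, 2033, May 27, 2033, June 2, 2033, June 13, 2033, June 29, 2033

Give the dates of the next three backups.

July 20, 2033; August 15, 2033; September 15, 2033

Gaps: 1, 6, 11, 16 days — each gap is 5 larger than the previous one.
Next gap: 21 days. June 29, 2033 + 21 days = July 20, 2033.
Next gap: 26 days. July 20, 2033 + 26 days = August 15, 2033.
Next gap: 31 days. August 15, 2033 + 31 days = September 15, 2033.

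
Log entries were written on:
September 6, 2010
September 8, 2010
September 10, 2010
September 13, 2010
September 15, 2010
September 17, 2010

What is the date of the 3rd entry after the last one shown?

September 24, 2010

The gap pattern 2, 2, 3, 2, 2 repeats every 3 events.
These are the Mondays, Wednesdays and Fridays of each week.
Next Monday: September 20, 2010.
Next Wednesday: September 22, 2010.
The following Friday is September 24, 2010.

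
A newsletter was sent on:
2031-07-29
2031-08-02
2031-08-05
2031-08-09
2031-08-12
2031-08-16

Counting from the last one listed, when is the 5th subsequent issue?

Gaps: 4, 3, 4, 3, 4 days — not constant, but cyclic with period 2.
The events fall on every Tuesday and Saturday.
Next Tuesday: 2031-08-19.
The following Saturday is 2031-08-23.
Next Tuesday: 2031-08-26.
The following Saturday is 2031-08-30.
The following Tuesday is 2031-09-02.

2031-09-02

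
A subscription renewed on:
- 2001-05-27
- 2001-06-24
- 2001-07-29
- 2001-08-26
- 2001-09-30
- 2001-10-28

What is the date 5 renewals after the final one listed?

All Sundays; the gaps (28, 35, 28, 35, 28) vary with month length.
This is the last Sunday of each month.
November 2001 ends with Sunday 2001-11-25.
December 2001 ends with Sunday 2001-12-30.
Last Sunday of January 2002: 2002-01-27.
February 2002 ends with Sunday 2002-02-24.
March 2002 ends with Sunday 2002-03-31.

2002-03-31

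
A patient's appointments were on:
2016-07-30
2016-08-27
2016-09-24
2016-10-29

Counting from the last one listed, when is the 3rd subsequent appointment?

These are Saturdays with 28, 28, 35-day gaps.
Each is the final Saturday of its month — 2016-07-30 is past the 28th, so '4th Saturday' doesn't fit.
November 2016 ends with Saturday 2016-11-26.
December 2016 ends with Saturday 2016-12-31.
Last Saturday of January 2017: 2017-01-28.

2017-01-28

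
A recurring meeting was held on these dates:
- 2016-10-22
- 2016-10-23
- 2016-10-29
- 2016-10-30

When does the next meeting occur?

Every event lands on a Saturday or Sunday (gaps cycle 1, 6, 1).
So the schedule is: every Saturday and Sunday.
Next Saturday: 2016-11-05.

2016-11-05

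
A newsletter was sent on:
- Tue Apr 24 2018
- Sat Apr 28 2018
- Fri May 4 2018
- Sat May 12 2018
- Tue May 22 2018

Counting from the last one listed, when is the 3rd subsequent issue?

The spacing grows by 2 each time: 4, 6, 8, 10 days.
Next gap: 12 days. Tue May 22 2018 + 12 days = Sun Jun 3 2018.
Next gap: 14 days. Sun Jun 3 2018 + 14 days = Sun Jun 17 2018.
Next gap: 16 days. Sun Jun 17 2018 + 16 days = Tue Jul 3 2018.

Tue Jul 3 2018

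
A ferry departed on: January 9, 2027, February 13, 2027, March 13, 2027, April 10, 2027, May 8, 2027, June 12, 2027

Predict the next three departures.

All dates are Saturdays, 35, 28, 28, 28, 35 days apart.
Specifically, the 2nd Saturday of each month.
July 2027 — 2nd Saturday is July 10, 2027.
2nd Saturday of August 2027: August 14, 2027.
2nd Saturday of September 2027: September 11, 2027.

July 10, 2027; August 14, 2027; September 11, 2027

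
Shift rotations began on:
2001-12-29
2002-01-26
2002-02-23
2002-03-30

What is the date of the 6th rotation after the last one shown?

Every date is a Saturday; gaps 28, 28, 35 days.
Each is the last Saturday of its month (at least one falls on the 29th or later, ruling out '4th Saturday').
Last Saturday of April 2002: 2002-04-27.
Last Saturday of May 2002: 2002-05-25.
Last Saturday of June 2002: 2002-06-29.
July 2002 ends with Saturday 2002-07-27.
Last Saturday of August 2002: 2002-08-31.
September 2002 ends with Saturday 2002-09-28.

2002-09-28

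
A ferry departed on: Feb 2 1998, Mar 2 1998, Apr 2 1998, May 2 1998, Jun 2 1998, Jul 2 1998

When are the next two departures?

Each date is the 2nd; the gaps (28, 31, 30, 31, 30) track the month lengths.
The rule is the 2nd of each month.
August 1998: Aug 2 1998.
Next: September 1998 → Sep 2 1998.

Aug 2 1998, Sep 2 1998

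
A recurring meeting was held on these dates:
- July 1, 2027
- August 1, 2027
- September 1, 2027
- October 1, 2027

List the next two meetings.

November 1, 2027; December 1, 2027

Each date is the 1st; the gaps (31, 31, 30) track the month lengths.
The rule is the 1st of each month.
November 2027: November 1, 2027.
December 2027: December 1, 2027.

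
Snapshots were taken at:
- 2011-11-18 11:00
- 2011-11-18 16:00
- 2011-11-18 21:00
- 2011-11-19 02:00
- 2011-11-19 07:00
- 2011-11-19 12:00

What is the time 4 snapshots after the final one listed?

2011-11-20 08:00

Spacing: 5, 5, 5, 5, 5 h — constant 5 h.
2011-11-19 12:00 + 5 h = 2011-11-19 17:00.
2011-11-19 17:00 + 5 h = 2011-11-19 22:00.
2011-11-19 22:00 + 5 h = 2011-11-20 03:00.
2011-11-20 03:00 + 5 h = 2011-11-20 08:00.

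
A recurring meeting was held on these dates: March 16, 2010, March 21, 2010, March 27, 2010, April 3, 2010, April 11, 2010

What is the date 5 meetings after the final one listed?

The spacing grows by 1 each time: 5, 6, 7, 8 days.
Next gap: 9 days. April 11, 2010 + 9 days = April 20, 2010.
Next gap: 10 days. April 20, 2010 + 10 days = April 30, 2010.
Next gap: 11 days. April 30, 2010 + 11 days = May 11, 2010.
Next gap: 12 days. May 11, 2010 + 12 days = May 23, 2010.
Next gap: 13 days. May 23, 2010 + 13 days = June 5, 2010.

June 5, 2010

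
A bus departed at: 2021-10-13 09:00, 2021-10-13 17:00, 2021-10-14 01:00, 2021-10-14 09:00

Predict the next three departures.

Spacing: 8, 8, 8 h — constant 8 h.
2021-10-14 09:00 + 8 h = 2021-10-14 17:00.
2021-10-14 17:00 + 8 h = 2021-10-15 01:00.
2021-10-15 01:00 + 8 h = 2021-10-15 09:00.

2021-10-14 17:00, 2021-10-15 01:00, 2021-10-15 09:00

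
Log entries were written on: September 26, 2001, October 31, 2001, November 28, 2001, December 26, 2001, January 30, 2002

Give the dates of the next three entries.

February 27, 2002; March 27, 2002; April 24, 2002

These are Wednesdays with 35, 28, 28, 35-day gaps.
Each is the final Wednesday of its month — October 31, 2001 is past the 28th, so '4th Wednesday' doesn't fit.
February 2002 ends with Wednesday February 27, 2002.
March 2002 ends with Wednesday March 27, 2002.
April 2002 ends with Wednesday April 24, 2002.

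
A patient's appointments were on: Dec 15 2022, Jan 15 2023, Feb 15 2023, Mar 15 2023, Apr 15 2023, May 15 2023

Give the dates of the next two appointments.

Jun 15 2023, Jul 15 2023

The day-of-month is always 15 (31, 31, 28, 31, 30 days between events).
So this recurs on the 15th of each month.
June 2023: Jun 15 2023.
July 2023: Jul 15 2023.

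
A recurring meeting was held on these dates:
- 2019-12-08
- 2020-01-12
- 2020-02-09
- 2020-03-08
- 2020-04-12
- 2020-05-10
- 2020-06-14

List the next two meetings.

Gaps: 35, 28, 28, 35, 28, 35 days — a mix of 28 and 35. Every date is a Sunday.
Each is the 2nd Sunday of its month.
July 2020 — 2nd Sunday is 2020-07-12.
2nd Sunday of August 2020: 2020-08-09.

2020-07-12, 2020-08-09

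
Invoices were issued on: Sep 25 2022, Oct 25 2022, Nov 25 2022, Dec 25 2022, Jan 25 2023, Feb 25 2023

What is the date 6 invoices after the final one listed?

Gaps: 30, 31, 30, 31, 31 days — not constant. Every event is on the 25th of the month.
Pattern: the 25th of each month.
March 2023: Mar 25 2023.
April 2023: Apr 25 2023.
Next: May 2023 → May 25 2023.
Next: June 2023 → Jun 25 2023.
Next: July 2023 → Jul 25 2023.
August 2023: Aug 25 2023.

Aug 25 2023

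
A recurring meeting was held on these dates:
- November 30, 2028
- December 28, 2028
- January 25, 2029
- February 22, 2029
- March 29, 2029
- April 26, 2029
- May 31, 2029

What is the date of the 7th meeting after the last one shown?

Every date is a Thursday; gaps 28, 28, 28, 35, 28, 35 days.
Each is the last Thursday of its month (at least one falls on the 29th or later, ruling out '4th Thursday').
Last Thursday of June 2029: June 28, 2029.
Last Thursday of July 2029: July 26, 2029.
August 2029 ends with Thursday August 30, 2029.
Last Thursday of September 2029: September 27, 2029.
October 2029 ends with Thursday October 25, 2029.
Last Thursday of November 2029: November 29, 2029.
Last Thursday of December 2029: December 27, 2029.

December 27, 2029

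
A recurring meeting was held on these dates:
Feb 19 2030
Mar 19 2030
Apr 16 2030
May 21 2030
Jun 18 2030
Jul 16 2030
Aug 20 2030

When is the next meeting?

Gaps: 28, 28, 35, 28, 28, 35 days — a mix of 28 and 35. Every date is a Tuesday.
Each is the 3rd Tuesday of its month.
3rd Tuesday of September 2030: Sep 17 2030.

Sep 17 2030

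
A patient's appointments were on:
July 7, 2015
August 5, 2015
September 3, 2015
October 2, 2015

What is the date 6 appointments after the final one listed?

Gaps between consecutive events: 29, 29, 29 days — a constant 29-day interval.
October 2, 2015 + 29 days = October 31, 2015.
October 31, 2015 + 29 days = November 29, 2015.
November 29, 2015 + 29 days = December 28, 2015.
December 28, 2015 + 29 days = January 26, 2016.
January 26, 2016 + 29 days = February 24, 2016.
February 24, 2016 + 29 days = March 24, 2016.

March 24, 2016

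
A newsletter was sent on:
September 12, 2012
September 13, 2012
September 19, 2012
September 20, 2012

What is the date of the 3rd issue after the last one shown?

Every event lands on a Wednesday or Thursday (gaps cycle 1, 6, 1).
So the schedule is: every Wednesday and Thursday.
The following Wednesday is September 26, 2012.
The following Thursday is September 27, 2012.
Next Wednesday: October 3, 2012.

October 3, 2012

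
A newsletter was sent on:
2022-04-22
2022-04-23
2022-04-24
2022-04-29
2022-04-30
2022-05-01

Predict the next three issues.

Gaps: 1, 1, 5, 1, 1 days — not constant, but cyclic with period 3.
The events fall on every Friday, Saturday and Sunday.
Next Friday: 2022-05-06.
The following Saturday is 2022-05-07.
Next Sunday: 2022-05-08.

2022-05-06, 2022-05-07, 2022-05-08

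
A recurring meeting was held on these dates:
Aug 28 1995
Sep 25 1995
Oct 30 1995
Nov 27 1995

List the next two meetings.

These are Mondays with 28, 35, 28-day gaps.
Each is the final Monday of its month — Oct 30 1995 is past the 28th, so '4th Monday' doesn't fit.
Last Monday of December 1995: Dec 25 1995.
Last Monday of January 1996: Jan 29 1996.

Dec 25 1995, Jan 29 1996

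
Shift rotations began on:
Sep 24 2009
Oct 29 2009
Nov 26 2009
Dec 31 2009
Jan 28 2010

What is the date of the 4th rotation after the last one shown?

Every date is a Thursday; gaps 35, 28, 35, 28 days.
Each is the last Thursday of its month (at least one falls on the 29th or later, ruling out '4th Thursday').
Last Thursday of February 2010: Feb 25 2010.
March 2010 ends with Thursday Mar 25 2010.
Last Thursday of April 2010: Apr 29 2010.
Last Thursday of May 2010: May 27 2010.

May 27 2010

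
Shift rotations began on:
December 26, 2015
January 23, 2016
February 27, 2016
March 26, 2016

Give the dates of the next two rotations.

April 23, 2016; May 28, 2016

These are Saturdays at 28- or 35-day spacing (28, 35, 28).
The pattern: 4th Saturday of the month.
April 2016 — 4th Saturday is April 23, 2016.
May 2016 — 4th Saturday is May 28, 2016.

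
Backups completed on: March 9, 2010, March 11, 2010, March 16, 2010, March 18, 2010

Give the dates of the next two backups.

Gaps: 2, 5, 2 days — not constant, but cyclic with period 2.
The events fall on every Tuesday and Thursday.
The following Tuesday is March 23, 2010.
Next Thursday: March 25, 2010.

March 23, 2010; March 25, 2010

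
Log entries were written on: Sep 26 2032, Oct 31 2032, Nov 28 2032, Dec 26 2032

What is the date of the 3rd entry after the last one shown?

Mar 27 2033

Every date is a Sunday; gaps 35, 28, 28 days.
Each is the last Sunday of its month (at least one falls on the 29th or later, ruling out '4th Sunday').
Last Sunday of January 2033: Jan 30 2033.
February 2033 ends with Sunday Feb 27 2033.
March 2033 ends with Sunday Mar 27 2033.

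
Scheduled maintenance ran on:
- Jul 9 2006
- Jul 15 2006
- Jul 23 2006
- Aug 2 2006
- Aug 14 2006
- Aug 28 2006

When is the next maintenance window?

The spacing grows by 2 each time: 6, 8, 10, 12, 14 days.
Next gap: 16 days. Aug 28 2006 + 16 days = Sep 13 2006.

Sep 13 2006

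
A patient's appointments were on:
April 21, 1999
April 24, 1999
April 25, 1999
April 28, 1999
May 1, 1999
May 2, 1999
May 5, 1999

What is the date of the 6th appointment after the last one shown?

May 19, 1999

Every event lands on a Wednesday or Saturday or Sunday (gaps cycle 3, 1, 3, 3, 1, 3).
So the schedule is: every Wednesday, Saturday and Sunday.
The following Saturday is May 8, 1999.
The following Sunday is May 9, 1999.
The following Wednesday is May 12, 1999.
The following Saturday is May 15, 1999.
The following Sunday is May 16, 1999.
Next Wednesday: May 19, 1999.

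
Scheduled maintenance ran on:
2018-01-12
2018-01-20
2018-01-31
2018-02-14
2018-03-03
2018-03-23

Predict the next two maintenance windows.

2018-04-15, 2018-05-11

Gaps: 8, 11, 14, 17, 20 days — each gap is 3 larger than the previous one.
Next gap: 23 days. 2018-03-23 + 23 days = 2018-04-15.
Next gap: 26 days. 2018-04-15 + 26 days = 2018-05-11.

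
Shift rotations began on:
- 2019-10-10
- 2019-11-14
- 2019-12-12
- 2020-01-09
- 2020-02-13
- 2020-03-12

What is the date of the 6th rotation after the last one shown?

All dates are Thursdays, 35, 28, 28, 35, 28 days apart.
Specifically, the 2nd Thursday of each month.
2nd Thursday of April 2020: 2020-04-09.
May 2020 — 2nd Thursday is 2020-05-14.
June 2020 — 2nd Thursday is 2020-06-11.
July 2020 — 2nd Thursday is 2020-07-09.
2nd Thursday of August 2020: 2020-08-13.
September 2020 — 2nd Thursday is 2020-09-10.

2020-09-10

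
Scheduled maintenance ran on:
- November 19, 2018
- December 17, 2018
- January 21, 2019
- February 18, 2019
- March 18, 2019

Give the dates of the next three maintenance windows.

All dates are Mondays, 28, 35, 28, 28 days apart.
Specifically, the 3rd Monday of each month.
April 2019 — 3rd Monday is April 15, 2019.
May 2019 — 3rd Monday is May 20, 2019.
June 2019 — 3rd Monday is June 17, 2019.

April 15, 2019; May 20, 2019; June 17, 2019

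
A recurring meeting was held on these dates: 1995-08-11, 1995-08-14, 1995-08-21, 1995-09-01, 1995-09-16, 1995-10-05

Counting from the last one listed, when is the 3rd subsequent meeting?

1995-12-25

Gaps: 3, 7, 11, 15, 19 days — each gap is 4 larger than the previous one.
Next gap: 23 days. 1995-10-05 + 23 days = 1995-10-28.
Next gap: 27 days. 1995-10-28 + 27 days = 1995-11-24.
Next gap: 31 days. 1995-11-24 + 31 days = 1995-12-25.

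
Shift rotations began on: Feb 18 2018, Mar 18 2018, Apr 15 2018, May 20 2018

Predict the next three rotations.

Jun 17 2018, Jul 15 2018, Aug 19 2018

All dates are Sundays, 28, 28, 35 days apart.
Specifically, the 3rd Sunday of each month.
June 2018 — 3rd Sunday is Jun 17 2018.
July 2018 — 3rd Sunday is Jul 15 2018.
August 2018 — 3rd Sunday is Aug 19 2018.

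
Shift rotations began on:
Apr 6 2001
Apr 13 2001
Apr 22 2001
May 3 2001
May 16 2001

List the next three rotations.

May 31 2001, Jun 17 2001, Jul 6 2001

Intervals are 7, 9, 11, 13 days — an arithmetic progression with common difference 2.
Next gap: 15 days. May 16 2001 + 15 days = May 31 2001.
Next gap: 17 days. May 31 2001 + 17 days = Jun 17 2001.
Next gap: 19 days. Jun 17 2001 + 19 days = Jul 6 2001.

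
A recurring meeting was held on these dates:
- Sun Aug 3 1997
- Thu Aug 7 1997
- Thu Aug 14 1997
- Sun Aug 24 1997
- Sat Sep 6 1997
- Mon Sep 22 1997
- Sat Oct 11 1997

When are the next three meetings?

The spacing grows by 3 each time: 4, 7, 10, 13, 16, 19 days.
Next gap: 22 days. Sat Oct 11 1997 + 22 days = Sun Nov 2 1997.
Next gap: 25 days. Sun Nov 2 1997 + 25 days = Thu Nov 27 1997.
Next gap: 28 days. Thu Nov 27 1997 + 28 days = Thu Dec 25 1997.

Sun Nov 2 1997, Thu Nov 27 1997, Thu Dec 25 1997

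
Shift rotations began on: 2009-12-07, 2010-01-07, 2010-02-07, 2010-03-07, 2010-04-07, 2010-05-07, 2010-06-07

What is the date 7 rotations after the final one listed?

2011-01-07

Each date is the 7th; the gaps (31, 31, 28, 31, 30, 31) track the month lengths.
The rule is the 7th of each month.
Next: July 2010 → 2010-07-07.
Next: August 2010 → 2010-08-07.
Next: September 2010 → 2010-09-07.
October 2010: 2010-10-07.
Next: November 2010 → 2010-11-07.
Next: December 2010 → 2010-12-07.
Next: January 2011 → 2011-01-07.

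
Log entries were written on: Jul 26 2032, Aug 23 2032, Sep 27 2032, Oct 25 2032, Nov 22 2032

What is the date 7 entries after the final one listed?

All dates are Mondays, 28, 35, 28, 28 days apart.
Specifically, the 4th Monday of each month.
4th Monday of December 2032: Dec 27 2032.
January 2033 — 4th Monday is Jan 24 2033.
4th Monday of February 2033: Feb 28 2033.
March 2033 — 4th Monday is Mar 28 2033.
4th Monday of April 2033: Apr 25 2033.
May 2033 — 4th Monday is May 23 2033.
June 2033 — 4th Monday is Jun 27 2033.

Jun 27 2033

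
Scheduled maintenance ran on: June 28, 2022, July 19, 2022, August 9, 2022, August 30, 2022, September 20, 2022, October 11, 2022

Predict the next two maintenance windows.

The spacing is 21, 21, 21, 21, 21 days — always 21 days.
October 11, 2022 + 21 days = November 1, 2022.
November 1, 2022 + 21 days = November 22, 2022.

November 1, 2022; November 22, 2022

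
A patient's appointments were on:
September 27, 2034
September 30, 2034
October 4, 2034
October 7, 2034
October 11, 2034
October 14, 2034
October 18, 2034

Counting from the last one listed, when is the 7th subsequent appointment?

November 11, 2034

The gap pattern 3, 4, 3, 4, 3, 4 repeats every 2 events.
These are the Wednesdays and Saturdays of each week.
The following Saturday is October 21, 2034.
Next Wednesday: October 25, 2034.
Next Saturday: October 28, 2034.
The following Wednesday is November 1, 2034.
The following Saturday is November 4, 2034.
The following Wednesday is November 8, 2034.
Next Saturday: November 11, 2034.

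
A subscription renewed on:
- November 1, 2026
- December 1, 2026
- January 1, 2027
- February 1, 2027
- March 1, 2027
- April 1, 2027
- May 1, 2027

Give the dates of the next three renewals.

June 1, 2027; July 1, 2027; August 1, 2027

Each date is the 1st; the gaps (30, 31, 31, 28, 31, 30) track the month lengths.
The rule is the 1st of each month.
June 2027: June 1, 2027.
Next: July 2027 → July 1, 2027.
Next: August 2027 → August 1, 2027.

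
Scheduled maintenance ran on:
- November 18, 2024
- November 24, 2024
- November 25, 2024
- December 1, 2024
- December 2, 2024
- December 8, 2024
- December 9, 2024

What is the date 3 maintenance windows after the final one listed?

Gaps: 6, 1, 6, 1, 6, 1 days — not constant, but cyclic with period 2.
The events fall on every Monday and Sunday.
Next Sunday: December 15, 2024.
The following Monday is December 16, 2024.
Next Sunday: December 22, 2024.

December 22, 2024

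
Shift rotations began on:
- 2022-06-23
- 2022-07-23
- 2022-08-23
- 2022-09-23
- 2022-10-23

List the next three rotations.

Gaps: 30, 31, 31, 30 days — not constant. Every event is on the 23rd of the month.
Pattern: the 23rd of each month.
November 2022: 2022-11-23.
Next: December 2022 → 2022-12-23.
Next: January 2023 → 2023-01-23.

2022-11-23, 2022-12-23, 2023-01-23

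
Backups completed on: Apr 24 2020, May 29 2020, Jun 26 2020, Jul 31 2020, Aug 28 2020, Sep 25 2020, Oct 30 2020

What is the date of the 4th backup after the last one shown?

All Fridays; the gaps (35, 28, 35, 28, 28, 35) vary with month length.
This is the last Friday of each month.
November 2020 ends with Friday Nov 27 2020.
Last Friday of December 2020: Dec 25 2020.
January 2021 ends with Friday Jan 29 2021.
February 2021 ends with Friday Feb 26 2021.

Feb 26 2021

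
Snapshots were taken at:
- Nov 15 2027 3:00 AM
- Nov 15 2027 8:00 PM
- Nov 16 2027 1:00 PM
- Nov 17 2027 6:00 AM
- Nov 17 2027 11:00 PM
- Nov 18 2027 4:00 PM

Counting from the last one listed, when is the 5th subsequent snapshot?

Gaps: 17, 17, 17, 17, 17 hours — each event is 17 hours after the previous one.
Nov 18 2027 4:00 PM + 17 h = Nov 19 2027 9:00 AM.
Nov 19 2027 9:00 AM + 17 h = Nov 20 2027 2:00 AM.
Nov 20 2027 2:00 AM + 17 h = Nov 20 2027 7:00 PM.
Nov 20 2027 7:00 PM + 17 h = Nov 21 2027 12:00 PM.
Nov 21 2027 12:00 PM + 17 h = Nov 22 2027 5:00 AM.

Nov 22 2027 5:00 AM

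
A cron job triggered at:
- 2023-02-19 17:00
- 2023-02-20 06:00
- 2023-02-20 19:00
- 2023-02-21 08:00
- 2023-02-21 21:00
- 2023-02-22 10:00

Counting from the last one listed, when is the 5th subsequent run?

2023-02-25 03:00

The interval is a steady 13 hours (13, 13, 13, 13, 13).
2023-02-22 10:00 + 13 h = 2023-02-22 23:00.
2023-02-22 23:00 + 13 h = 2023-02-23 12:00.
2023-02-23 12:00 + 13 h = 2023-02-24 01:00.
2023-02-24 01:00 + 13 h = 2023-02-24 14:00.
2023-02-24 14:00 + 13 h = 2023-02-25 03:00.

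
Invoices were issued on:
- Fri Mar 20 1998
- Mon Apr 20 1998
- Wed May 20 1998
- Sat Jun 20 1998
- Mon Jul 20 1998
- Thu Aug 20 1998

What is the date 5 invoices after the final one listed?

Gaps: 31, 30, 31, 30, 31 days — not constant. Every event is on the 20th of the month.
Pattern: the 20th of each month.
September 1998: Sun Sep 20 1998.
Next: October 1998 → Tue Oct 20 1998.
Next: November 1998 → Fri Nov 20 1998.
Next: December 1998 → Sun Dec 20 1998.
January 1999: Wed Jan 20 1999.

Wed Jan 20 1999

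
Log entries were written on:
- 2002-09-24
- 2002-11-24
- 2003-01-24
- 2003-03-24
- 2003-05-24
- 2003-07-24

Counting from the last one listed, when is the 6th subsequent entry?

2004-07-24

Each date is the 24th; the gaps (61, 61, 59, 61, 61) track the month lengths.
The rule is the 24th of every 2 months.
Next: September 2003 → 2003-09-24.
November 2003: 2003-11-24.
Next: January 2004 → 2004-01-24.
Next: March 2004 → 2004-03-24.
Next: May 2004 → 2004-05-24.
Next: July 2004 → 2004-07-24.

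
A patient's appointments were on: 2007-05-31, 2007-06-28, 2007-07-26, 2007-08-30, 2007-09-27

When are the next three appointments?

2007-10-25, 2007-11-29, 2007-12-27

All Thursdays; the gaps (28, 28, 35, 28) vary with month length.
This is the last Thursday of each month.
Last Thursday of October 2007: 2007-10-25.
Last Thursday of November 2007: 2007-11-29.
Last Thursday of December 2007: 2007-12-27.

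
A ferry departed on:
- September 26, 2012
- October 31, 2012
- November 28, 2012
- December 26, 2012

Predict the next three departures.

January 30, 2013; February 27, 2013; March 27, 2013

These are Wednesdays with 35, 28, 28-day gaps.
Each is the final Wednesday of its month — October 31, 2012 is past the 28th, so '4th Wednesday' doesn't fit.
January 2013 ends with Wednesday January 30, 2013.
Last Wednesday of February 2013: February 27, 2013.
March 2013 ends with Wednesday March 27, 2013.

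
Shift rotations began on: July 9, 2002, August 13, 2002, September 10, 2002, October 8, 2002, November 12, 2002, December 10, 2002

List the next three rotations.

January 14, 2003; February 11, 2003; March 11, 2003

All dates are Tuesdays, 35, 28, 28, 35, 28 days apart.
Specifically, the 2nd Tuesday of each month.
January 2003 — 2nd Tuesday is January 14, 2003.
2nd Tuesday of February 2003: February 11, 2003.
2nd Tuesday of March 2003: March 11, 2003.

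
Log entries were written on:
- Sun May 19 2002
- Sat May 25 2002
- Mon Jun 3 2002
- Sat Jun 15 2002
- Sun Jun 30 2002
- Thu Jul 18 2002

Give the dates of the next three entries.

The spacing grows by 3 each time: 6, 9, 12, 15, 18 days.
Next gap: 21 days. Thu Jul 18 2002 + 21 days = Thu Aug 8 2002.
Next gap: 24 days. Thu Aug 8 2002 + 24 days = Sun Sep 1 2002.
Next gap: 27 days. Sun Sep 1 2002 + 27 days = Sat Sep 28 2002.

Thu Aug 8 2002, Sun Sep 1 2002, Sat Sep 28 2002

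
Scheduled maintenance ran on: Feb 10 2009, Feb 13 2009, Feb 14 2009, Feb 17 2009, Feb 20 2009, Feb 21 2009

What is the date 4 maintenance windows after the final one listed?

Gaps: 3, 1, 3, 3, 1 days — not constant, but cyclic with period 3.
The events fall on every Tuesday, Friday and Saturday.
Next Tuesday: Feb 24 2009.
Next Friday: Feb 27 2009.
Next Saturday: Feb 28 2009.
The following Tuesday is Mar 3 2009.

Mar 3 2009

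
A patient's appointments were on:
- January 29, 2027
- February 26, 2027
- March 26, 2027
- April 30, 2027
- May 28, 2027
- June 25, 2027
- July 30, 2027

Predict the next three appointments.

Every date is a Friday; gaps 28, 28, 35, 28, 28, 35 days.
Each is the last Friday of its month (at least one falls on the 29th or later, ruling out '4th Friday').
August 2027 ends with Friday August 27, 2027.
Last Friday of September 2027: September 24, 2027.
Last Friday of October 2027: October 29, 2027.

August 27, 2027; September 24, 2027; October 29, 2027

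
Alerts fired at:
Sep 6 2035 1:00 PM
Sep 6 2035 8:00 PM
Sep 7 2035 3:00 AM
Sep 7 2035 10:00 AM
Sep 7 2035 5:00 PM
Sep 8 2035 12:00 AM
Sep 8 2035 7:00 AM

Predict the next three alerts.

Spacing: 7, 7, 7, 7, 7, 7 h — constant 7 h.
Sep 8 2035 7:00 AM + 7 h = Sep 8 2035 2:00 PM.
Sep 8 2035 2:00 PM + 7 h = Sep 8 2035 9:00 PM.
Sep 8 2035 9:00 PM + 7 h = Sep 9 2035 4:00 AM.

Sep 8 2035 2:00 PM, Sep 8 2035 9:00 PM, Sep 9 2035 4:00 AM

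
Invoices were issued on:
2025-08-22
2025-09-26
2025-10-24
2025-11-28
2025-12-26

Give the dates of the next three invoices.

2026-01-23, 2026-02-27, 2026-03-27

Gaps: 35, 28, 35, 28 days — a mix of 28 and 35. Every date is a Friday.
Each is the 4th Friday of its month.
4th Friday of January 2026: 2026-01-23.
4th Friday of February 2026: 2026-02-27.
March 2026 — 4th Friday is 2026-03-27.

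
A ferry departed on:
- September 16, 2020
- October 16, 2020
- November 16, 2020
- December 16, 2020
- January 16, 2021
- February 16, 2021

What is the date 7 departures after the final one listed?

September 16, 2021

The day-of-month is always 16 (30, 31, 30, 31, 31 days between events).
So this recurs on the 16th of each month.
Next: March 2021 → March 16, 2021.
April 2021: April 16, 2021.
Next: May 2021 → May 16, 2021.
June 2021: June 16, 2021.
Next: July 2021 → July 16, 2021.
Next: August 2021 → August 16, 2021.
Next: September 2021 → September 16, 2021.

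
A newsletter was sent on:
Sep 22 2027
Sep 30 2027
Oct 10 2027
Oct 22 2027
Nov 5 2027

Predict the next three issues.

Nov 21 2027, Dec 9 2027, Dec 29 2027

The spacing grows by 2 each time: 8, 10, 12, 14 days.
Next gap: 16 days. Nov 5 2027 + 16 days = Nov 21 2027.
Next gap: 18 days. Nov 21 2027 + 18 days = Dec 9 2027.
Next gap: 20 days. Dec 9 2027 + 20 days = Dec 29 2027.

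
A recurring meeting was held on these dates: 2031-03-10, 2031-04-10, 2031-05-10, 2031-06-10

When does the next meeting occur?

2031-07-10

Gaps: 31, 30, 31 days — not constant. Every event is on the 10th of the month.
Pattern: the 10th of each month.
Next: July 2031 → 2031-07-10.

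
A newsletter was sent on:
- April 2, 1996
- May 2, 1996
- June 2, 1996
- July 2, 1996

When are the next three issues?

August 2, 1996; September 2, 1996; October 2, 1996

The day-of-month is always 2 (30, 31, 30 days between events).
So this recurs on the 2nd of each month.
August 1996: August 2, 1996.
September 1996: September 2, 1996.
Next: October 1996 → October 2, 1996.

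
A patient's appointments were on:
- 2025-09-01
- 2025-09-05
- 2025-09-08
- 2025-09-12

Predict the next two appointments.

2025-09-15, 2025-09-19

The gap pattern 4, 3, 4 repeats every 2 events.
These are the Mondays and Fridays of each week.
The following Monday is 2025-09-15.
The following Friday is 2025-09-19.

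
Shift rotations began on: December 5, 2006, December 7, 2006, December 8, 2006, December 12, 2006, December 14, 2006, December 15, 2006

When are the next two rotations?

Gaps: 2, 1, 4, 2, 1 days — not constant, but cyclic with period 3.
The events fall on every Tuesday, Thursday and Friday.
The following Tuesday is December 19, 2006.
The following Thursday is December 21, 2006.

December 19, 2006; December 21, 2006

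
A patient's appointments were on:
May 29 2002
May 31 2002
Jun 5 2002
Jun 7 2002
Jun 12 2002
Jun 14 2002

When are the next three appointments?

Jun 19 2002, Jun 21 2002, Jun 26 2002

Every event lands on a Wednesday or Friday (gaps cycle 2, 5, 2, 5, 2).
So the schedule is: every Wednesday and Friday.
Next Wednesday: Jun 19 2002.
The following Friday is Jun 21 2002.
The following Wednesday is Jun 26 2002.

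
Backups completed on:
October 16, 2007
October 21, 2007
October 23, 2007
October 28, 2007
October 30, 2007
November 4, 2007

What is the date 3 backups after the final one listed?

November 13, 2007

Every event lands on a Tuesday or Sunday (gaps cycle 5, 2, 5, 2, 5).
So the schedule is: every Tuesday and Sunday.
The following Tuesday is November 6, 2007.
The following Sunday is November 11, 2007.
The following Tuesday is November 13, 2007.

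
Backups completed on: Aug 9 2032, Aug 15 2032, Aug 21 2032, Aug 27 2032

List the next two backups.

Sep 2 2032, Sep 8 2032

The spacing is 6, 6, 6 days — always 6 days.
Aug 27 2032 + 6 days = Sep 2 2032.
Sep 2 2032 + 6 days = Sep 8 2032.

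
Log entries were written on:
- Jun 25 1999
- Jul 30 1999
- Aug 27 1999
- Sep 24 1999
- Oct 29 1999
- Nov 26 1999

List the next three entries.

Dec 31 1999, Jan 28 2000, Feb 25 2000

All Fridays; the gaps (35, 28, 28, 35, 28) vary with month length.
This is the last Friday of each month.
Last Friday of December 1999: Dec 31 1999.
January 2000 ends with Friday Jan 28 2000.
February 2000 ends with Friday Feb 25 2000.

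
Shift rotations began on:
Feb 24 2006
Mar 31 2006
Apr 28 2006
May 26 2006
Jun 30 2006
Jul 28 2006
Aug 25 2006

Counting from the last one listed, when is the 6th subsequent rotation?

Feb 23 2007

Every date is a Friday; gaps 35, 28, 28, 35, 28, 28 days.
Each is the last Friday of its month (at least one falls on the 29th or later, ruling out '4th Friday').
September 2006 ends with Friday Sep 29 2006.
October 2006 ends with Friday Oct 27 2006.
Last Friday of November 2006: Nov 24 2006.
Last Friday of December 2006: Dec 29 2006.
Last Friday of January 2007: Jan 26 2007.
February 2007 ends with Friday Feb 23 2007.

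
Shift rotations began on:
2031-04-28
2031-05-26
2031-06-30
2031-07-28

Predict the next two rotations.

2031-08-25, 2031-09-29

Every date is a Monday; gaps 28, 35, 28 days.
Each is the last Monday of its month (at least one falls on the 29th or later, ruling out '4th Monday').
Last Monday of August 2031: 2031-08-25.
September 2031 ends with Monday 2031-09-29.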